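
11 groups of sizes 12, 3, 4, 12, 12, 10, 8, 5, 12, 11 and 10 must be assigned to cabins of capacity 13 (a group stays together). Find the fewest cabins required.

Total = 12 + 12 + 12 + 12 + 11 + 10 + 10 + 8 + 5 + 4 + 3 = 99.
Lower bound: ⌈99/13⌉ = 8 cabins.
A packing using 9 cabins:
  cabin 1: 12 = 12
  cabin 2: 12 = 12
  cabin 3: 12 = 12
  cabin 4: 12 = 12
  cabin 5: 11 = 11
  cabin 6: 10 + 3 = 13
  cabin 7: 10 = 10
  cabin 8: 8 + 5 = 13
  cabin 9: 4 = 4
No arrangement into 8 cabins stays within capacity, so 9 is optimal.

9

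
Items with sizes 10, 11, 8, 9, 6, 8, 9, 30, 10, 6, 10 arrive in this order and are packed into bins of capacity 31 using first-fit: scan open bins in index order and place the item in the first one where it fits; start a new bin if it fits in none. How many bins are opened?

4

  10 → bin 1 (new)  [load 10/31]
  11 → bin 1  [load 21/31]
  8 → bin 1  [load 29/31]
  9 → bin 2 (new)  [load 9/31]
  6 → bin 2  [load 15/31]
  8 → bin 2  [load 23/31]
  9 → bin 3 (new)  [load 9/31]
  30 → bin 4 (new)  [load 30/31]
  10 → bin 3  [load 19/31]
  6 → bin 2  [load 29/31]
  10 → bin 3  [load 29/31]
4 bins opened.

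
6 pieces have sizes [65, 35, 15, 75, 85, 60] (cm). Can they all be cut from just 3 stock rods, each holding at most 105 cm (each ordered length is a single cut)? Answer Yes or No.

No

Total = 335 cm; ⌈335/105⌉ = 4.
At least 4 stock rods are required, but only 3 are allowed.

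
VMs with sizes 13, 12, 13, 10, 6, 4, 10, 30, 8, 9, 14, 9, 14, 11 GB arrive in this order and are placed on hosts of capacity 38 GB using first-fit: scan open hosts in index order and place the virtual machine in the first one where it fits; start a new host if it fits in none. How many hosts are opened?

5

  13 → host 1 (new)  [load 13/38]
  12 → host 1  [load 25/38]
  13 → host 1  [load 38/38]
  10 → host 2 (new)  [load 10/38]
  6 → host 2  [load 16/38]
  4 → host 2  [load 20/38]
  10 → host 2  [load 30/38]
  30 → host 3 (new)  [load 30/38]
  8 → host 2  [load 38/38]
  9 → host 4 (new)  [load 9/38]
  14 → host 4  [load 23/38]
  9 → host 4  [load 32/38]
  14 → host 5 (new)  [load 14/38]
  11 → host 5  [load 25/38]
5 hosts opened.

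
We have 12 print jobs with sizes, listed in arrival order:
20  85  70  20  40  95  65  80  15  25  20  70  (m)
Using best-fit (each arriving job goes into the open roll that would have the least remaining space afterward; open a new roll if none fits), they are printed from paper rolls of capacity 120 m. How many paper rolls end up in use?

  20 → roll 1 (new)  [load 20/120]
  85 → roll 1  [load 105/120]
  70 → roll 2 (new)  [load 70/120]
  20 → roll 2  [load 90/120]
  40 → roll 3 (new)  [load 40/120]
  95 → roll 4 (new)  [load 95/120]
  65 → roll 3  [load 105/120]
  80 → roll 5 (new)  [load 80/120]
  15 → roll 1  [load 120/120]
  25 → roll 4  [load 120/120]
  20 → roll 2  [load 110/120]
  70 → roll 6 (new)  [load 70/120]
6 paper rolls opened.

6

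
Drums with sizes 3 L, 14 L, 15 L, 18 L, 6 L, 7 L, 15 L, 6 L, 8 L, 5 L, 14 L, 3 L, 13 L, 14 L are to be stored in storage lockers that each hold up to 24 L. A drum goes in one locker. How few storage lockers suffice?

Total = 18 + 15 + 15 + 14 + 14 + 14 + 13 + 8 + 7 + 6 + 6 + 5 + 3 + 3 = 141 L.
Lower bound: ⌈141/24⌉ = 6 storage lockers.
Also, 7 drums each exceed 12 L, and no two of those can share a locker, so at least 7 storage lockers are needed.
A packing using 7 storage lockers:
  locker 1: 18 + 6 = 24
  locker 2: 15 + 8 = 23
  locker 3: 15 + 7 = 22
  locker 4: 14 + 6 + 3 = 23
  locker 5: 14 + 5 + 3 = 22
  locker 6: 14 = 14
  locker 7: 13 = 13
This matches the lower bound, so 7 is optimal.

7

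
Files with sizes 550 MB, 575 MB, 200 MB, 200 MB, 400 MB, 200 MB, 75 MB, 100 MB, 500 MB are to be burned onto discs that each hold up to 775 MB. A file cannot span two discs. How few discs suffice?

Total = 575 + 550 + 500 + 400 + 200 + 200 + 200 + 100 + 75 = 2800 MB.
Lower bound: ⌈2800/775⌉ = 4 discs.
A packing using 4 discs:
  disc 1: 575 + 200 = 775
  disc 2: 550 + 200 = 750
  disc 3: 500 + 200 + 75 = 775
  disc 4: 400 + 100 = 500
This matches the lower bound, so 4 is optimal.

4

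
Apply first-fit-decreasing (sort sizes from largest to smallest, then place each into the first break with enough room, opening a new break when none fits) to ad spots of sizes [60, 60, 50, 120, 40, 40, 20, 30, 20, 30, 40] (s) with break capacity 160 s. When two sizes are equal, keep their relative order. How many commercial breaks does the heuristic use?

Sorted descending: 120, 60, 60, 50, 40, 40, 40, 30, 30, 20, 20.
  120 → break 1 (new)  [load 120/160]
  60 → break 2 (new)  [load 60/160]
  60 → break 2  [load 120/160]
  50 → break 3 (new)  [load 50/160]
  40 → break 1  [load 160/160]
  40 → break 2  [load 160/160]
  40 → break 3  [load 90/160]
  30 → break 3  [load 120/160]
  30 → break 3  [load 150/160]
  20 → break 4 (new)  [load 20/160]
  20 → break 4  [load 40/160]
4 commercial breaks opened.

4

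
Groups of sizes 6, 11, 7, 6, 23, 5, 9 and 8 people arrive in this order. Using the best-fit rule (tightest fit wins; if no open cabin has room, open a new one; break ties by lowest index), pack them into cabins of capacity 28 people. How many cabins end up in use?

  6 → cabin 1 (new)  [load 6/28]
  11 → cabin 1  [load 17/28]
  7 → cabin 1  [load 24/28]
  6 → cabin 2 (new)  [load 6/28]
  23 → cabin 3 (new)  [load 23/28]
  5 → cabin 3  [load 28/28]
  9 → cabin 2  [load 15/28]
  8 → cabin 2  [load 23/28]
3 cabins opened.

3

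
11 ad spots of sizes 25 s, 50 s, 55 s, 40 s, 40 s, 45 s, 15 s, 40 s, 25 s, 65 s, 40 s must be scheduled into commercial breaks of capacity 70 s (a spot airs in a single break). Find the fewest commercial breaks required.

8

Total = 65 + 55 + 50 + 45 + 40 + 40 + 40 + 40 + 25 + 25 + 15 = 440 s.
Lower bound: ⌈440/70⌉ = 7 commercial breaks.
Also, 8 ad spots each exceed 35 s, and no two of those can share a break, so at least 8 commercial breaks are needed.
A packing using 8 commercial breaks:
  break 1: 65 = 65
  break 2: 55 + 15 = 70
  break 3: 50 = 50
  break 4: 45 + 25 = 70
  break 5: 40 + 25 = 65
  break 6: 40 = 40
  break 7: 40 = 40
  break 8: 40 = 40
This matches the lower bound, so 8 is optimal.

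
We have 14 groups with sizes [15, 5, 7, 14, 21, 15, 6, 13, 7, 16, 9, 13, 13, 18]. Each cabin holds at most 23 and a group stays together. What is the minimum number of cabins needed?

Total = 21 + 18 + 16 + 15 + 15 + 14 + 13 + 13 + 13 + 9 + 7 + 7 + 6 + 5 = 172.
Lower bound: ⌈172/23⌉ = 8 cabins.
Also, 9 groups each exceed 23/2, and no two of those can share a cabin, so at least 9 cabins are needed.
A packing using 9 cabins:
  cabin 1: 21 = 21
  cabin 2: 18 + 5 = 23
  cabin 3: 16 + 7 = 23
  cabin 4: 15 + 7 = 22
  cabin 5: 15 + 6 = 21
  cabin 6: 14 + 9 = 23
  cabin 7: 13 = 13
  cabin 8: 13 = 13
  cabin 9: 13 = 13
This matches the lower bound, so 9 is optimal.

9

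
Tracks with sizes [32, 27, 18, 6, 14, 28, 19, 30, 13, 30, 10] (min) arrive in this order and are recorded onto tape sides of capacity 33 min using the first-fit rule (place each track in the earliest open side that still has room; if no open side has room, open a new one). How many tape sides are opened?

  32 → side 1 (new)  [load 32/33]
  27 → side 2 (new)  [load 27/33]
  18 → side 3 (new)  [load 18/33]
  6 → side 2  [load 33/33]
  14 → side 3  [load 32/33]
  28 → side 4 (new)  [load 28/33]
  19 → side 5 (new)  [load 19/33]
  30 → side 6 (new)  [load 30/33]
  13 → side 5  [load 32/33]
  30 → side 7 (new)  [load 30/33]
  10 → side 8 (new)  [load 10/33]
8 tape sides opened.

8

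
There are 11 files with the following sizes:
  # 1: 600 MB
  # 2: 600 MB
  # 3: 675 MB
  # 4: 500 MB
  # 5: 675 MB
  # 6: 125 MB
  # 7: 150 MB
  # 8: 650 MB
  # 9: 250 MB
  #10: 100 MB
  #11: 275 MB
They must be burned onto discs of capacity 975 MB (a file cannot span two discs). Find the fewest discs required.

Total = 675 + 675 + 650 + 600 + 600 + 500 + 275 + 250 + 150 + 125 + 100 = 4600 MB.
Lower bound: ⌈4600/975⌉ = 5 discs.
Also, 6 files each exceed 975/2 MB, and no two of those can share a disc, so at least 6 discs are needed.
A packing using 6 discs:
  disc 1: 675 + 275 = 950
  disc 2: 675 + 250 = 925
  disc 3: 650 + 150 + 125 = 925
  disc 4: 600 + 100 = 700
  disc 5: 600 = 600
  disc 6: 500 = 500
This matches the lower bound, so 6 is optimal.

6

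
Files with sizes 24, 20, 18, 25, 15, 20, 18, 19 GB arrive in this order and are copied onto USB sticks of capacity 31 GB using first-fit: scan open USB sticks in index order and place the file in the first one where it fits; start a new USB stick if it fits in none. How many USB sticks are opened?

8

  24 → USB stick 1 (new)  [load 24/31]
  20 → USB stick 2 (new)  [load 20/31]
  18 → USB stick 3 (new)  [load 18/31]
  25 → USB stick 4 (new)  [load 25/31]
  15 → USB stick 5 (new)  [load 15/31]
  20 → USB stick 6 (new)  [load 20/31]
  18 → USB stick 7 (new)  [load 18/31]
  19 → USB stick 8 (new)  [load 19/31]
8 USB sticks opened.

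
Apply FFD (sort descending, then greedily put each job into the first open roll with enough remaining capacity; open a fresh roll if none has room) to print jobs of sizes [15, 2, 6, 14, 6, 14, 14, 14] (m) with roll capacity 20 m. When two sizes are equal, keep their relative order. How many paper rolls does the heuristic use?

Sorted descending: 15, 14, 14, 14, 14, 6, 6, 2.
  15 → roll 1 (new)  [load 15/20]
  14 → roll 2 (new)  [load 14/20]
  14 → roll 3 (new)  [load 14/20]
  14 → roll 4 (new)  [load 14/20]
  14 → roll 5 (new)  [load 14/20]
  6 → roll 2  [load 20/20]
  6 → roll 3  [load 20/20]
  2 → roll 1  [load 17/20]
5 paper rolls opened.

5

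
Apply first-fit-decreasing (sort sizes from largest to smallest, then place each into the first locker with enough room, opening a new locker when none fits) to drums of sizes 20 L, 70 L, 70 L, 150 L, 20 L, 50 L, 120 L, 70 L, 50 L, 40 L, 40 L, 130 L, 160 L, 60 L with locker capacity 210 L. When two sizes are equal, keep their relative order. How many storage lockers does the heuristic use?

Sorted descending: 160, 150, 130, 120, 70, 70, 70, 60, 50, 50, 40, 40, 20, 20.
  160 → locker 1 (new)  [load 160/210]
  150 → locker 2 (new)  [load 150/210]
  130 → locker 3 (new)  [load 130/210]
  120 → locker 4 (new)  [load 120/210]
  70 → locker 3  [load 200/210]
  70 → locker 4  [load 190/210]
  70 → locker 5 (new)  [load 70/210]
  60 → locker 2  [load 210/210]
  50 → locker 1  [load 210/210]
  50 → locker 5  [load 120/210]
  40 → locker 5  [load 160/210]
  40 → locker 5  [load 200/210]
  20 → locker 4  [load 210/210]
  20 → locker 6 (new)  [load 20/210]
6 storage lockers opened.

6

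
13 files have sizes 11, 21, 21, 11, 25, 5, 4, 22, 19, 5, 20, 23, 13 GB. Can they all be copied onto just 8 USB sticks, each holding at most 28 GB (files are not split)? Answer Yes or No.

Total = 200 GB; ⌈200/28⌉ = 8.
The bound of 8 does not rule out 8, but exhaustive search shows no assignment into 8 USB sticks of capacity 28 GB exists — the minimum is 9.

No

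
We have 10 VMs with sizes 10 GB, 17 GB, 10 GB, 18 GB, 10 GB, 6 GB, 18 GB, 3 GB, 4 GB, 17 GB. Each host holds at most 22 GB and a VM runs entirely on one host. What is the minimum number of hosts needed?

6

Total = 18 + 18 + 17 + 17 + 10 + 10 + 10 + 6 + 4 + 3 = 113 GB.
Lower bound: ⌈113/22⌉ = 6 hosts.
A packing using 6 hosts:
  host 1: 18 + 4 = 22
  host 2: 18 + 3 = 21
  host 3: 17 = 17
  host 4: 17 = 17
  host 5: 10 + 10 = 20
  host 6: 10 + 6 = 16
This matches the lower bound, so 6 is optimal.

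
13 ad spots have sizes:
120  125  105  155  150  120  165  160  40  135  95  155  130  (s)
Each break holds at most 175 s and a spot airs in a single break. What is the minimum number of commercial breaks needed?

12

Total = 165 + 160 + 155 + 155 + 150 + 135 + 130 + 125 + 120 + 120 + 105 + 95 + 40 = 1655 s.
Lower bound: ⌈1655/175⌉ = 10 commercial breaks.
Also, 12 ad spots each exceed 175/2 s, and no two of those can share a break, so at least 12 commercial breaks are needed.
A packing using 12 commercial breaks:
  break 1: 165 = 165
  break 2: 160 = 160
  break 3: 155 = 155
  break 4: 155 = 155
  break 5: 150 = 150
  break 6: 135 + 40 = 175
  break 7: 130 = 130
  break 8: 125 = 125
  break 9: 120 = 120
  break 10: 120 = 120
  break 11: 105 = 105
  break 12: 95 = 95
This matches the lower bound, so 12 is optimal.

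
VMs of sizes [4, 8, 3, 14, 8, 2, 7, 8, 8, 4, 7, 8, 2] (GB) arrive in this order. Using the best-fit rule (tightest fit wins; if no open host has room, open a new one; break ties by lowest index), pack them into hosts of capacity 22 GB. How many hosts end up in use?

  4 → host 1 (new)  [load 4/22]
  8 → host 1  [load 12/22]
  3 → host 1  [load 15/22]
  14 → host 2 (new)  [load 14/22]
  8 → host 2  [load 22/22]
  2 → host 1  [load 17/22]
  7 → host 3 (new)  [load 7/22]
  8 → host 3  [load 15/22]
  8 → host 4 (new)  [load 8/22]
  4 → host 1  [load 21/22]
  7 → host 3  [load 22/22]
  8 → host 4  [load 16/22]
  2 → host 4  [load 18/22]
4 hosts opened.

4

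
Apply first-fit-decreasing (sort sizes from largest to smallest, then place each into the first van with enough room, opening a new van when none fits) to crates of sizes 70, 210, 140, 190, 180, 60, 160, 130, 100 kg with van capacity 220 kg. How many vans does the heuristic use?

7

Sorted descending: 210, 190, 180, 160, 140, 130, 100, 70, 60.
  210 → van 1 (new)  [load 210/220]
  190 → van 2 (new)  [load 190/220]
  180 → van 3 (new)  [load 180/220]
  160 → van 4 (new)  [load 160/220]
  140 → van 5 (new)  [load 140/220]
  130 → van 6 (new)  [load 130/220]
  100 → van 7 (new)  [load 100/220]
  70 → van 5  [load 210/220]
  60 → van 4  [load 220/220]
7 vans opened.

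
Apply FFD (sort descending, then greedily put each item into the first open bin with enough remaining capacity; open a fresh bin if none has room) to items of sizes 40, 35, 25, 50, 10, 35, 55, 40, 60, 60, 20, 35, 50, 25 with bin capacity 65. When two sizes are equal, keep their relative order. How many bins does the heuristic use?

10

Sorted descending: 60, 60, 55, 50, 50, 40, 40, 35, 35, 35, 25, 25, 20, 10.
  60 → bin 1 (new)  [load 60/65]
  60 → bin 2 (new)  [load 60/65]
  55 → bin 3 (new)  [load 55/65]
  50 → bin 4 (new)  [load 50/65]
  50 → bin 5 (new)  [load 50/65]
  40 → bin 6 (new)  [load 40/65]
  40 → bin 7 (new)  [load 40/65]
  35 → bin 8 (new)  [load 35/65]
  35 → bin 9 (new)  [load 35/65]
  35 → bin 10 (new)  [load 35/65]
  25 → bin 6  [load 65/65]
  25 → bin 7  [load 65/65]
  20 → bin 8  [load 55/65]
  10 → bin 3  [load 65/65]
10 bins opened.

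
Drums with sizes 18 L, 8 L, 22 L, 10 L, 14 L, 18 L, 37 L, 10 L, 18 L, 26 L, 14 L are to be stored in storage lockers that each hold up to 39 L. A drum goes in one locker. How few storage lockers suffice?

6

Total = 37 + 26 + 22 + 18 + 18 + 18 + 14 + 14 + 10 + 10 + 8 = 195 L.
Lower bound: ⌈195/39⌉ = 5 storage lockers.
A packing using 6 storage lockers:
  locker 1: 37 = 37
  locker 2: 26 + 10 = 36
  locker 3: 22 + 14 = 36
  locker 4: 18 + 18 = 36
  locker 5: 18 + 14 = 32
  locker 6: 10 + 8 = 18
No arrangement into 5 storage lockers stays within capacity, so 6 is optimal.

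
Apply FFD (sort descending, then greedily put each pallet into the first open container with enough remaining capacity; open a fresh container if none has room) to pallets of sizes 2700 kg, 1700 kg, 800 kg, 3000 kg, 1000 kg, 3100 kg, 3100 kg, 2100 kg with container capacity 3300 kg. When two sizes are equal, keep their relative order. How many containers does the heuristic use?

6

Sorted descending: 3100, 3100, 3000, 2700, 2100, 1700, 1000, 800.
  3100 → container 1 (new)  [load 3100/3300]
  3100 → container 2 (new)  [load 3100/3300]
  3000 → container 3 (new)  [load 3000/3300]
  2700 → container 4 (new)  [load 2700/3300]
  2100 → container 5 (new)  [load 2100/3300]
  1700 → container 6 (new)  [load 1700/3300]
  1000 → container 5  [load 3100/3300]
  800 → container 6  [load 2500/3300]
6 containers opened.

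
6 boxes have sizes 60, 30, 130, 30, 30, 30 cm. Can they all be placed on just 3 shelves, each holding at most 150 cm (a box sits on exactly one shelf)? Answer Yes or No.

Yes

A valid assignment using 3 shelves:
  shelf 1: 130 = 130
  shelf 2: 60 + 30 + 30 + 30 = 150
  shelf 3: 30 = 30
Every load is within 150 cm, so 3 shelves suffice.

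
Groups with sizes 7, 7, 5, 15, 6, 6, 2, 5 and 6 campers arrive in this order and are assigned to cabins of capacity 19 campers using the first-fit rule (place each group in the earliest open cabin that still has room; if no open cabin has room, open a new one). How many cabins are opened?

  7 → cabin 1 (new)  [load 7/19]
  7 → cabin 1  [load 14/19]
  5 → cabin 1  [load 19/19]
  15 → cabin 2 (new)  [load 15/19]
  6 → cabin 3 (new)  [load 6/19]
  6 → cabin 3  [load 12/19]
  2 → cabin 2  [load 17/19]
  5 → cabin 3  [load 17/19]
  6 → cabin 4 (new)  [load 6/19]
4 cabins opened.

4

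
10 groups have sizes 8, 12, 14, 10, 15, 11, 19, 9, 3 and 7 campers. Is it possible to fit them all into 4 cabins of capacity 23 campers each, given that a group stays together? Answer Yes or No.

No

Total = 108 campers; ⌈108/23⌉ = 5.
At least 5 cabins are required, but only 4 are allowed.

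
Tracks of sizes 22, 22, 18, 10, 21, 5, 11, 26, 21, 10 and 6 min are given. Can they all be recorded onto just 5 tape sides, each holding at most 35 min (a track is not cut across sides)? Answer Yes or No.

No

Total = 172 min; ⌈172/35⌉ = 5.
6 tracks each exceed half the capacity and cannot share a side, forcing at least 6 tape sides.
At least 6 tape sides are required, but only 5 are allowed.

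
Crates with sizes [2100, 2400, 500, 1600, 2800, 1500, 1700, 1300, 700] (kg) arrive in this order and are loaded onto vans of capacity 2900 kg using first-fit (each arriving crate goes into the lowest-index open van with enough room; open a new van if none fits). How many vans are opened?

6

  2100 → van 1 (new)  [load 2100/2900]
  2400 → van 2 (new)  [load 2400/2900]
  500 → van 1  [load 2600/2900]
  1600 → van 3 (new)  [load 1600/2900]
  2800 → van 4 (new)  [load 2800/2900]
  1500 → van 5 (new)  [load 1500/2900]
  1700 → van 6 (new)  [load 1700/2900]
  1300 → van 3  [load 2900/2900]
  700 → van 5  [load 2200/2900]
6 vans opened.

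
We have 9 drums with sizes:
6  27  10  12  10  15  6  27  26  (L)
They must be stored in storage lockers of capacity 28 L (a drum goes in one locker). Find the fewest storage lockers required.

Total = 27 + 27 + 26 + 15 + 12 + 10 + 10 + 6 + 6 = 139 L.
Lower bound: ⌈139/28⌉ = 5 storage lockers.
A packing using 6 storage lockers:
  locker 1: 27 = 27
  locker 2: 27 = 27
  locker 3: 26 = 26
  locker 4: 15 + 12 = 27
  locker 5: 10 + 10 + 6 = 26
  locker 6: 6 = 6
No arrangement into 5 storage lockers stays within capacity, so 6 is optimal.

6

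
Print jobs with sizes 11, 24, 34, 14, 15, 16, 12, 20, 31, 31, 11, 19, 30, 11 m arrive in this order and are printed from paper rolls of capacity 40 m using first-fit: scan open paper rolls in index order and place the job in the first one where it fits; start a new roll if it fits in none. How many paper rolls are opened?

8

  11 → roll 1 (new)  [load 11/40]
  24 → roll 1  [load 35/40]
  34 → roll 2 (new)  [load 34/40]
  14 → roll 3 (new)  [load 14/40]
  15 → roll 3  [load 29/40]
  16 → roll 4 (new)  [load 16/40]
  12 → roll 4  [load 28/40]
  20 → roll 5 (new)  [load 20/40]
  31 → roll 6 (new)  [load 31/40]
  31 → roll 7 (new)  [load 31/40]
  11 → roll 3  [load 40/40]
  19 → roll 5  [load 39/40]
  30 → roll 8 (new)  [load 30/40]
  11 → roll 4  [load 39/40]
8 paper rolls opened.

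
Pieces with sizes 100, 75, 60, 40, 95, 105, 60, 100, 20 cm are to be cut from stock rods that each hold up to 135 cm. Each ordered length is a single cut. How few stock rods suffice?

6

Total = 105 + 100 + 100 + 95 + 75 + 60 + 60 + 40 + 20 = 655 cm.
Lower bound: ⌈655/135⌉ = 5 stock rods.
A packing using 6 stock rods:
  stock rod 1: 105 + 20 = 125
  stock rod 2: 100 = 100
  stock rod 3: 100 = 100
  stock rod 4: 95 + 40 = 135
  stock rod 5: 75 + 60 = 135
  stock rod 6: 60 = 60
No arrangement into 5 stock rods stays within capacity, so 6 is optimal.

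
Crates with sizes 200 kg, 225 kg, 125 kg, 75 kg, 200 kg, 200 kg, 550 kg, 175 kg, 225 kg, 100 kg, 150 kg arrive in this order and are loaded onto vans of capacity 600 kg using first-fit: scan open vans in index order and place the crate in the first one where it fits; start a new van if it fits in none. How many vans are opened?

4

  200 → van 1 (new)  [load 200/600]
  225 → van 1  [load 425/600]
  125 → van 1  [load 550/600]
  75 → van 2 (new)  [load 75/600]
  200 → van 2  [load 275/600]
  200 → van 2  [load 475/600]
  550 → van 3 (new)  [load 550/600]
  175 → van 4 (new)  [load 175/600]
  225 → van 4  [load 400/600]
  100 → van 2  [load 575/600]
  150 → van 4  [load 550/600]
4 vans opened.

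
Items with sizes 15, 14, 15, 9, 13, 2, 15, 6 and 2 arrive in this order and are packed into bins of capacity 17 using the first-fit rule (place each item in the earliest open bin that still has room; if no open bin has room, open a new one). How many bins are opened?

6

  15 → bin 1 (new)  [load 15/17]
  14 → bin 2 (new)  [load 14/17]
  15 → bin 3 (new)  [load 15/17]
  9 → bin 4 (new)  [load 9/17]
  13 → bin 5 (new)  [load 13/17]
  2 → bin 1  [load 17/17]
  15 → bin 6 (new)  [load 15/17]
  6 → bin 4  [load 15/17]
  2 → bin 2  [load 16/17]
6 bins opened.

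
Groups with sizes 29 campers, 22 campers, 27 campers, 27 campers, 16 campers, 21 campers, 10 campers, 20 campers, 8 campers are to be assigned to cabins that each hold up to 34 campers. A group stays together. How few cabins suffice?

7

Total = 29 + 27 + 27 + 22 + 21 + 20 + 16 + 10 + 8 = 180 campers.
Lower bound: ⌈180/34⌉ = 6 cabins.
A packing using 7 cabins:
  cabin 1: 29 = 29
  cabin 2: 27 = 27
  cabin 3: 27 = 27
  cabin 4: 22 + 10 = 32
  cabin 5: 21 + 8 = 29
  cabin 6: 20 = 20
  cabin 7: 16 = 16
No arrangement into 6 cabins stays within capacity, so 7 is optimal.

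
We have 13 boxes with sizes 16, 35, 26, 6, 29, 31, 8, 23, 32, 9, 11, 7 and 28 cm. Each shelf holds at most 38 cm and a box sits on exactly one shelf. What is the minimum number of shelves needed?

8

Total = 35 + 32 + 31 + 29 + 28 + 26 + 23 + 16 + 11 + 9 + 8 + 7 + 6 = 261 cm.
Lower bound: ⌈261/38⌉ = 7 shelves.
A packing using 8 shelves:
  shelf 1: 35 = 35
  shelf 2: 32 + 6 = 38
  shelf 3: 31 + 7 = 38
  shelf 4: 29 + 9 = 38
  shelf 5: 28 + 8 = 36
  shelf 6: 26 + 11 = 37
  shelf 7: 23 = 23
  shelf 8: 16 = 16
No arrangement into 7 shelves stays within capacity, so 8 is optimal.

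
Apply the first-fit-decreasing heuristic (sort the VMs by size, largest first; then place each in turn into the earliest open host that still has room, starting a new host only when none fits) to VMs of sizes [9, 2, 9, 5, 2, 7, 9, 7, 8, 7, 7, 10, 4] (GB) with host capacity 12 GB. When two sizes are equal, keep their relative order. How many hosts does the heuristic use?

Sorted descending: 10, 9, 9, 9, 8, 7, 7, 7, 7, 5, 4, 2, 2.
  10 → host 1 (new)  [load 10/12]
  9 → host 2 (new)  [load 9/12]
  9 → host 3 (new)  [load 9/12]
  9 → host 4 (new)  [load 9/12]
  8 → host 5 (new)  [load 8/12]
  7 → host 6 (new)  [load 7/12]
  7 → host 7 (new)  [load 7/12]
  7 → host 8 (new)  [load 7/12]
  7 → host 9 (new)  [load 7/12]
  5 → host 6  [load 12/12]
  4 → host 5  [load 12/12]
  2 → host 1  [load 12/12]
  2 → host 2  [load 11/12]
9 hosts opened.

9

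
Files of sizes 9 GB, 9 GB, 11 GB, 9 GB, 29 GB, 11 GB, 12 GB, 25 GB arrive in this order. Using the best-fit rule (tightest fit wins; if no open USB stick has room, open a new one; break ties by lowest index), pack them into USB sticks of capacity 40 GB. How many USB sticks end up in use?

3

  9 → USB stick 1 (new)  [load 9/40]
  9 → USB stick 1  [load 18/40]
  11 → USB stick 1  [load 29/40]
  9 → USB stick 1  [load 38/40]
  29 → USB stick 2 (new)  [load 29/40]
  11 → USB stick 2  [load 40/40]
  12 → USB stick 3 (new)  [load 12/40]
  25 → USB stick 3  [load 37/40]
3 USB sticks opened.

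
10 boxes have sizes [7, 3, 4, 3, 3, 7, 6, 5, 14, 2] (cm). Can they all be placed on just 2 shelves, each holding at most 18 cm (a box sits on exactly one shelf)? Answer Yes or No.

Total = 54 cm; ⌈54/18⌉ = 3.
At least 3 shelves are required, but only 2 are allowed.

No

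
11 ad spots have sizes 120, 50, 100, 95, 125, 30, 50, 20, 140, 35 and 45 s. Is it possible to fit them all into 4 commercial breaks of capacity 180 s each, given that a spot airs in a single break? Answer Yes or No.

Total = 810 s; ⌈810/180⌉ = 5.
At least 5 commercial breaks are required, but only 4 are allowed.

No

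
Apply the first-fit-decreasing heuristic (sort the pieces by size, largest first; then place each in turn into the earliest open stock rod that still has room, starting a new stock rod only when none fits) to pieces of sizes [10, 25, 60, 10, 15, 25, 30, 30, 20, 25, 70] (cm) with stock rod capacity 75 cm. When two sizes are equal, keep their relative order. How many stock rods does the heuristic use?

Sorted descending: 70, 60, 30, 30, 25, 25, 25, 20, 15, 10, 10.
  70 → stock rod 1 (new)  [load 70/75]
  60 → stock rod 2 (new)  [load 60/75]
  30 → stock rod 3 (new)  [load 30/75]
  30 → stock rod 3  [load 60/75]
  25 → stock rod 4 (new)  [load 25/75]
  25 → stock rod 4  [load 50/75]
  25 → stock rod 4  [load 75/75]
  20 → stock rod 5 (new)  [load 20/75]
  15 → stock rod 2  [load 75/75]
  10 → stock rod 3  [load 70/75]
  10 → stock rod 5  [load 30/75]
5 stock rods opened.

5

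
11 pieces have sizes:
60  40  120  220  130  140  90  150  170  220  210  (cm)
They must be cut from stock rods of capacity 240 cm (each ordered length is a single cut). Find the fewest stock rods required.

8

Total = 220 + 220 + 210 + 170 + 150 + 140 + 130 + 120 + 90 + 60 + 40 = 1550 cm.
Lower bound: ⌈1550/240⌉ = 7 stock rods.
A packing using 8 stock rods:
  stock rod 1: 220 = 220
  stock rod 2: 220 = 220
  stock rod 3: 210 = 210
  stock rod 4: 170 + 60 = 230
  stock rod 5: 150 + 90 = 240
  stock rod 6: 140 + 40 = 180
  stock rod 7: 130 = 130
  stock rod 8: 120 = 120
No arrangement into 7 stock rods stays within capacity, so 8 is optimal.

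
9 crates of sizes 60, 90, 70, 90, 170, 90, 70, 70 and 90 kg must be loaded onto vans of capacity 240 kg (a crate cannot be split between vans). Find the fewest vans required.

4

Total = 170 + 90 + 90 + 90 + 90 + 70 + 70 + 70 + 60 = 800 kg.
Lower bound: ⌈800/240⌉ = 4 vans.
A packing using 4 vans:
  van 1: 170 + 70 = 240
  van 2: 90 + 90 + 60 = 240
  van 3: 90 + 90 = 180
  van 4: 70 + 70 = 140
This matches the lower bound, so 4 is optimal.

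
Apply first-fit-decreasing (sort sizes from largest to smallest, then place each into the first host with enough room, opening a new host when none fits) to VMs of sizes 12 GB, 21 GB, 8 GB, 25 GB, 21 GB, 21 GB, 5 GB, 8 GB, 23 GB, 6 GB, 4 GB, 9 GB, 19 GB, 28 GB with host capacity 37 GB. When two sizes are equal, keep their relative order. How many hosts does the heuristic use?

7

Sorted descending: 28, 25, 23, 21, 21, 21, 19, 12, 9, 8, 8, 6, 5, 4.
  28 → host 1 (new)  [load 28/37]
  25 → host 2 (new)  [load 25/37]
  23 → host 3 (new)  [load 23/37]
  21 → host 4 (new)  [load 21/37]
  21 → host 5 (new)  [load 21/37]
  21 → host 6 (new)  [load 21/37]
  19 → host 7 (new)  [load 19/37]
  12 → host 2  [load 37/37]
  9 → host 1  [load 37/37]
  8 → host 3  [load 31/37]
  8 → host 4  [load 29/37]
  6 → host 3  [load 37/37]
  5 → host 4  [load 34/37]
  4 → host 5  [load 25/37]
7 hosts opened.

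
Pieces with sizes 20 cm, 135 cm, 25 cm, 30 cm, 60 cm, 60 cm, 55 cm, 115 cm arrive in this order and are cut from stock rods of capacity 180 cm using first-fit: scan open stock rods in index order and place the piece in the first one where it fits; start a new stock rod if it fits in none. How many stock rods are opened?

  20 → stock rod 1 (new)  [load 20/180]
  135 → stock rod 1  [load 155/180]
  25 → stock rod 1  [load 180/180]
  30 → stock rod 2 (new)  [load 30/180]
  60 → stock rod 2  [load 90/180]
  60 → stock rod 2  [load 150/180]
  55 → stock rod 3 (new)  [load 55/180]
  115 → stock rod 3  [load 170/180]
3 stock rods opened.

3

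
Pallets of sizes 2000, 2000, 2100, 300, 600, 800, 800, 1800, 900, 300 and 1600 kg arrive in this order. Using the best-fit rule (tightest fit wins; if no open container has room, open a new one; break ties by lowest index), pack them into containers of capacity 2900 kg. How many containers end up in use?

5

  2000 → container 1 (new)  [load 2000/2900]
  2000 → container 2 (new)  [load 2000/2900]
  2100 → container 3 (new)  [load 2100/2900]
  300 → container 3  [load 2400/2900]
  600 → container 1  [load 2600/2900]
  800 → container 2  [load 2800/2900]
  800 → container 4 (new)  [load 800/2900]
  1800 → container 4  [load 2600/2900]
  900 → container 5 (new)  [load 900/2900]
  300 → container 1  [load 2900/2900]
  1600 → container 5  [load 2500/2900]
5 containers opened.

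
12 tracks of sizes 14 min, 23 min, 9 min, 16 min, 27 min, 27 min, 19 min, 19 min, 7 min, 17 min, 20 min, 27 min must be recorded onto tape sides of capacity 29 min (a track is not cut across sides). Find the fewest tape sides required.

Total = 27 + 27 + 27 + 23 + 20 + 19 + 19 + 17 + 16 + 14 + 9 + 7 = 225 min.
Lower bound: ⌈225/29⌉ = 8 tape sides.
Also, 9 tracks each exceed 29/2 min, and no two of those can share a side, so at least 9 tape sides are needed.
A packing using 10 tape sides:
  side 1: 27 = 27
  side 2: 27 = 27
  side 3: 27 = 27
  side 4: 23 = 23
  side 5: 20 + 9 = 29
  side 6: 19 + 7 = 26
  side 7: 19 = 19
  side 8: 17 = 17
  side 9: 16 = 16
  side 10: 14 = 14
No arrangement into 9 tape sides stays within capacity, so 10 is optimal.

10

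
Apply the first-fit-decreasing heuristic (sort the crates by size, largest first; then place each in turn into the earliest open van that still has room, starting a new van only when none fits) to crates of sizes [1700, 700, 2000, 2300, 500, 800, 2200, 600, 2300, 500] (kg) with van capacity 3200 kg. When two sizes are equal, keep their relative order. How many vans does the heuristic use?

Sorted descending: 2300, 2300, 2200, 2000, 1700, 800, 700, 600, 500, 500.
  2300 → van 1 (new)  [load 2300/3200]
  2300 → van 2 (new)  [load 2300/3200]
  2200 → van 3 (new)  [load 2200/3200]
  2000 → van 4 (new)  [load 2000/3200]
  1700 → van 5 (new)  [load 1700/3200]
  800 → van 1  [load 3100/3200]
  700 → van 2  [load 3000/3200]
  600 → van 3  [load 2800/3200]
  500 → van 4  [load 2500/3200]
  500 → van 4  [load 3000/3200]
5 vans opened.

5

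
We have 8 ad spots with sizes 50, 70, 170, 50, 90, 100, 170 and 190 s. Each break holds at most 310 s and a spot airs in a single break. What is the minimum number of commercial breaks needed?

Total = 190 + 170 + 170 + 100 + 90 + 70 + 50 + 50 = 890 s.
Lower bound: ⌈890/310⌉ = 3 commercial breaks.
A packing using 3 commercial breaks:
  break 1: 190 + 100 = 290
  break 2: 170 + 90 + 50 = 310
  break 3: 170 + 70 + 50 = 290
This matches the lower bound, so 3 is optimal.

3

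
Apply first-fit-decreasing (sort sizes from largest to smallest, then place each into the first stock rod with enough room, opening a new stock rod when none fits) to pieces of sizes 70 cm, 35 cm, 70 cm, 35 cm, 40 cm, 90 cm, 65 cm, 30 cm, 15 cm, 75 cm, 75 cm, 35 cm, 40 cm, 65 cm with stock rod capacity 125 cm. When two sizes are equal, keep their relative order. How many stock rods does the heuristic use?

Sorted descending: 90, 75, 75, 70, 70, 65, 65, 40, 40, 35, 35, 35, 30, 15.
  90 → stock rod 1 (new)  [load 90/125]
  75 → stock rod 2 (new)  [load 75/125]
  75 → stock rod 3 (new)  [load 75/125]
  70 → stock rod 4 (new)  [load 70/125]
  70 → stock rod 5 (new)  [load 70/125]
  65 → stock rod 6 (new)  [load 65/125]
  65 → stock rod 7 (new)  [load 65/125]
  40 → stock rod 2  [load 115/125]
  40 → stock rod 3  [load 115/125]
  35 → stock rod 1  [load 125/125]
  35 → stock rod 4  [load 105/125]
  35 → stock rod 5  [load 105/125]
  30 → stock rod 6  [load 95/125]
  15 → stock rod 4  [load 120/125]
7 stock rods opened.

7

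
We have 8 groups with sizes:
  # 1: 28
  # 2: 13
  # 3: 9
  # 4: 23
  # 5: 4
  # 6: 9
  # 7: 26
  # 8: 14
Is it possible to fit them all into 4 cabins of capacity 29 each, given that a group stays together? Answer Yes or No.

Total = 126; ⌈126/29⌉ = 5.
At least 5 cabins are required, but only 4 are allowed.

No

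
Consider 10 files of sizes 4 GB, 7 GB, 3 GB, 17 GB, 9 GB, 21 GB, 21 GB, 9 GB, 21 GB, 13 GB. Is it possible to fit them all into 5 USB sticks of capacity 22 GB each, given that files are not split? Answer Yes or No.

No

Total = 125 GB; ⌈125/22⌉ = 6.
At least 6 USB sticks are required, but only 5 are allowed.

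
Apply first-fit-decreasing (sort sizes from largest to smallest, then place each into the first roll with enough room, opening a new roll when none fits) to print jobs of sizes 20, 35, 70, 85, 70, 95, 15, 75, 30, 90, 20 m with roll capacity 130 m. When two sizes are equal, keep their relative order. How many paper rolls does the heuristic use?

6

Sorted descending: 95, 90, 85, 75, 70, 70, 35, 30, 20, 20, 15.
  95 → roll 1 (new)  [load 95/130]
  90 → roll 2 (new)  [load 90/130]
  85 → roll 3 (new)  [load 85/130]
  75 → roll 4 (new)  [load 75/130]
  70 → roll 5 (new)  [load 70/130]
  70 → roll 6 (new)  [load 70/130]
  35 → roll 1  [load 130/130]
  30 → roll 2  [load 120/130]
  20 → roll 3  [load 105/130]
  20 → roll 3  [load 125/130]
  15 → roll 4  [load 90/130]
6 paper rolls opened.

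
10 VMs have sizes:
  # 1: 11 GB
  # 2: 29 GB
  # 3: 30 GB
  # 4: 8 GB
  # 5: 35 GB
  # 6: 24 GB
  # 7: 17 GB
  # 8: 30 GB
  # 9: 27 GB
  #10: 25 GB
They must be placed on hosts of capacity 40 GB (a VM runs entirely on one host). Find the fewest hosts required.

8

Total = 35 + 30 + 30 + 29 + 27 + 25 + 24 + 17 + 11 + 8 = 236 GB.
Lower bound: ⌈236/40⌉ = 6 hosts.
Also, 7 VMs each exceed 20 GB, and no two of those can share a host, so at least 7 hosts are needed.
A packing using 8 hosts:
  host 1: 35 = 35
  host 2: 30 + 8 = 38
  host 3: 30 = 30
  host 4: 29 + 11 = 40
  host 5: 27 = 27
  host 6: 25 = 25
  host 7: 24 = 24
  host 8: 17 = 17
No arrangement into 7 hosts stays within capacity, so 8 is optimal.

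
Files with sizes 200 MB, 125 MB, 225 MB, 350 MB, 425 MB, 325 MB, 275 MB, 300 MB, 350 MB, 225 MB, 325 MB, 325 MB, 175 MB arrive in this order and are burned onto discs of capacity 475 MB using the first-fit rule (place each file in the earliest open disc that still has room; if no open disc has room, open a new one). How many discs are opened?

10

  200 → disc 1 (new)  [load 200/475]
  125 → disc 1  [load 325/475]
  225 → disc 2 (new)  [load 225/475]
  350 → disc 3 (new)  [load 350/475]
  425 → disc 4 (new)  [load 425/475]
  325 → disc 5 (new)  [load 325/475]
  275 → disc 6 (new)  [load 275/475]
  300 → disc 7 (new)  [load 300/475]
  350 → disc 8 (new)  [load 350/475]
  225 → disc 2  [load 450/475]
  325 → disc 9 (new)  [load 325/475]
  325 → disc 10 (new)  [load 325/475]
  175 → disc 6  [load 450/475]
10 discs opened.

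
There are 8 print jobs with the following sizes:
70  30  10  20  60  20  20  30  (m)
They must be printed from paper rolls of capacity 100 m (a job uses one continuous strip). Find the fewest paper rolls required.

Total = 70 + 60 + 30 + 30 + 20 + 20 + 20 + 10 = 260 m.
Lower bound: ⌈260/100⌉ = 3 paper rolls.
A packing using 3 paper rolls:
  roll 1: 70 + 30 = 100
  roll 2: 60 + 30 + 10 = 100
  roll 3: 20 + 20 + 20 = 60
This matches the lower bound, so 3 is optimal.

3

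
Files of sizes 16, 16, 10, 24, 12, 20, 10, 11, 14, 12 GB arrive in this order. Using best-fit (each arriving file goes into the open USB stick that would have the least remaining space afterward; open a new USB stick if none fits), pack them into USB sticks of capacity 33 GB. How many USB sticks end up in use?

5

  16 → USB stick 1 (new)  [load 16/33]
  16 → USB stick 1  [load 32/33]
  10 → USB stick 2 (new)  [load 10/33]
  24 → USB stick 3 (new)  [load 24/33]
  12 → USB stick 2  [load 22/33]
  20 → USB stick 4 (new)  [load 20/33]
  10 → USB stick 2  [load 32/33]
  11 → USB stick 4  [load 31/33]
  14 → USB stick 5 (new)  [load 14/33]
  12 → USB stick 5  [load 26/33]
5 USB sticks opened.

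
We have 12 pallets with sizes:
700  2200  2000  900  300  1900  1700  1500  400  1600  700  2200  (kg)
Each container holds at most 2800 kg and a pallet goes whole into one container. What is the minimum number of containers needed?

7

Total = 2200 + 2200 + 2000 + 1900 + 1700 + 1600 + 1500 + 900 + 700 + 700 + 400 + 300 = 16100 kg.
Lower bound: ⌈16100/2800⌉ = 6 containers.
Also, 7 pallets each exceed 1400 kg, and no two of those can share a container, so at least 7 containers are needed.
A packing using 7 containers:
  container 1: 2200 + 400 = 2600
  container 2: 2200 + 300 = 2500
  container 3: 2000 + 700 = 2700
  container 4: 1900 + 900 = 2800
  container 5: 1700 + 700 = 2400
  container 6: 1600 = 1600
  container 7: 1500 = 1500
This matches the lower bound, so 7 is optimal.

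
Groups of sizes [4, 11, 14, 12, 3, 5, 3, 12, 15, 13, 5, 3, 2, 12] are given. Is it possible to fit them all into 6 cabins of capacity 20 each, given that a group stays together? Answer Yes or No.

Total = 114; ⌈114/20⌉ = 6.
7 groups each exceed half the capacity and cannot share a cabin, forcing at least 7 cabins.
At least 7 cabins are required, but only 6 are allowed.

No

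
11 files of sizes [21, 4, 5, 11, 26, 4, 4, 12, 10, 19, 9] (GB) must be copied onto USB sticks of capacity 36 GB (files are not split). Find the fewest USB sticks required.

Total = 26 + 21 + 19 + 12 + 11 + 10 + 9 + 5 + 4 + 4 + 4 = 125 GB.
Lower bound: ⌈125/36⌉ = 4 USB sticks.
A packing using 4 USB sticks:
  USB stick 1: 26 + 10 = 36
  USB stick 2: 21 + 12 = 33
  USB stick 3: 19 + 11 + 5 = 35
  USB stick 4: 9 + 4 + 4 + 4 = 21
This matches the lower bound, so 4 is optimal.

4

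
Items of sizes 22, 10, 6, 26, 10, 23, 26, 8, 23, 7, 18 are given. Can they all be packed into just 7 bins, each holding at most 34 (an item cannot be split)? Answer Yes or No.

A valid assignment using 6 bins:
  bin 1: 26 + 8 = 34
  bin 2: 26 + 7 = 33
  bin 3: 23 + 10 = 33
  bin 4: 23 + 10 = 33
  bin 5: 22 + 6 = 28
  bin 6: 18 = 18
That uses only 6 ≤ 7, so 7 bins are enough.

Yes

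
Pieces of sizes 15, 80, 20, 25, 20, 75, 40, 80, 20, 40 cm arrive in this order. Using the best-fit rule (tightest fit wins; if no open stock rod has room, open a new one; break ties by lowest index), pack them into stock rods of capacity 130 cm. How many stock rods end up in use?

4

  15 → stock rod 1 (new)  [load 15/130]
  80 → stock rod 1  [load 95/130]
  20 → stock rod 1  [load 115/130]
  25 → stock rod 2 (new)  [load 25/130]
  20 → stock rod 2  [load 45/130]
  75 → stock rod 2  [load 120/130]
  40 → stock rod 3 (new)  [load 40/130]
  80 → stock rod 3  [load 120/130]
  20 → stock rod 4 (new)  [load 20/130]
  40 → stock rod 4  [load 60/130]
4 stock rods opened.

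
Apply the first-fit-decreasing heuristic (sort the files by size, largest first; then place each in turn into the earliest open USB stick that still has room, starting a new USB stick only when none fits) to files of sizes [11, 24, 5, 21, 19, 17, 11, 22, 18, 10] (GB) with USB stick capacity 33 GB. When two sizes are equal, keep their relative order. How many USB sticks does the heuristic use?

6

Sorted descending: 24, 22, 21, 19, 18, 17, 11, 11, 10, 5.
  24 → USB stick 1 (new)  [load 24/33]
  22 → USB stick 2 (new)  [load 22/33]
  21 → USB stick 3 (new)  [load 21/33]
  19 → USB stick 4 (new)  [load 19/33]
  18 → USB stick 5 (new)  [load 18/33]
  17 → USB stick 6 (new)  [load 17/33]
  11 → USB stick 2  [load 33/33]
  11 → USB stick 3  [load 32/33]
  10 → USB stick 4  [load 29/33]
  5 → USB stick 1  [load 29/33]
6 USB sticks opened.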